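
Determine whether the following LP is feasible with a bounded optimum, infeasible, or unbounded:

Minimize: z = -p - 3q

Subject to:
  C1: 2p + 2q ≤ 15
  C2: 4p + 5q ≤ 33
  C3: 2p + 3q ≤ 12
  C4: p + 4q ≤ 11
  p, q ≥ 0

Feasible with a bounded optimal solution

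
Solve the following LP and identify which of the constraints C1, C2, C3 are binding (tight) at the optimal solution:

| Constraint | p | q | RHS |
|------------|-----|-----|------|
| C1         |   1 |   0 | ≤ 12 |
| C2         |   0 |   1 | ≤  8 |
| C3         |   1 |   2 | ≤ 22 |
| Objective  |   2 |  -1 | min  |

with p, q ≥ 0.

At p = 0, q = 8, compute slack b - a·x for each constraint:
  C1: 12 − 0 = 12  (slack)
  C2: 8 − 8 = 0  (binding)
  C3: 22 − 16 = 6  (slack)

Optimal: p = 0, q = 8
Binding: C2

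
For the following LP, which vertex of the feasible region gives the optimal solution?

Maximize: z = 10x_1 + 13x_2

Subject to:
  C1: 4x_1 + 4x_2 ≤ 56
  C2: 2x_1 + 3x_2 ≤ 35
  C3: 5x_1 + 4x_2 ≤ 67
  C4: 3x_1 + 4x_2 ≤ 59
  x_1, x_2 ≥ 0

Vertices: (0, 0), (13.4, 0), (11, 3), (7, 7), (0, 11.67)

Evaluate the objective at each vertex of the feasible region:
  z(0, 0) = 0
  z(13.4, 0) = 134
  z(11, 3) = 149
  z(7, 7) = 161  ←
  z(0, 11.67) = 151.7
The maximum is at x_1 = 7, x_2 = 7.

(7, 7)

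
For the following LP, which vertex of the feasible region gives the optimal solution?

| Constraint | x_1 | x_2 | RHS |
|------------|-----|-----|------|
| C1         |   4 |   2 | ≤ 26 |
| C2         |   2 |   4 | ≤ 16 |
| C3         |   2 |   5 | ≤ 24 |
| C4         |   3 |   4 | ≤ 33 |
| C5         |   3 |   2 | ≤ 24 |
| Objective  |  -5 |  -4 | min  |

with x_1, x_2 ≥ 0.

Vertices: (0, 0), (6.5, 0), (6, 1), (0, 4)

Evaluate the objective at each vertex of the feasible region:
  z(0, 0) = 0
  z(6.5, 0) = -32.5
  z(6, 1) = -34  ←
  z(0, 4) = -16
The minimum is at x_1 = 6, x_2 = 1.

(6, 1)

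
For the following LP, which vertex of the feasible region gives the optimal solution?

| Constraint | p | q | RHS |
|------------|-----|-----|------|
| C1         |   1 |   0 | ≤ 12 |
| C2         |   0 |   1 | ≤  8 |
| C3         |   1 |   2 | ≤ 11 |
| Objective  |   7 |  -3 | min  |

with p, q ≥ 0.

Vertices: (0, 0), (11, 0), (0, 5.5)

Evaluate the objective at each vertex of the feasible region:
  z(0, 0) = 0
  z(11, 0) = 77
  z(0, 5.5) = -16.5  ←
The minimum is at p = 0, q = 5.5.

(0, 5.5)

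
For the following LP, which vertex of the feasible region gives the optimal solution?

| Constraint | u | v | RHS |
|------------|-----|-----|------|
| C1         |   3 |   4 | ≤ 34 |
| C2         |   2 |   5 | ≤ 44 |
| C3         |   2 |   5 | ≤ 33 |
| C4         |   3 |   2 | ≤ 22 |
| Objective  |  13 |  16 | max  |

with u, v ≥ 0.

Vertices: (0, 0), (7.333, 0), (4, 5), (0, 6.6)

Evaluate the objective at each vertex of the feasible region:
  z(0, 0) = 0
  z(7.333, 0) = 95.33
  z(4, 5) = 132  ←
  z(0, 6.6) = 105.6
The maximum is at u = 4, v = 5.

(4, 5)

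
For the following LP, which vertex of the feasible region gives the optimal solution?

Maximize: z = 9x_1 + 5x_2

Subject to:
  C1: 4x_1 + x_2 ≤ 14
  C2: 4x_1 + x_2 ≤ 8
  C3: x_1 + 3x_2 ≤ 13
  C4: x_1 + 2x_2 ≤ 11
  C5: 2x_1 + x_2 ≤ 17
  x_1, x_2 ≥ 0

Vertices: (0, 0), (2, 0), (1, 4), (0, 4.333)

Evaluate the objective at each vertex of the feasible region:
  z(0, 0) = 0
  z(2, 0) = 18
  z(1, 4) = 29  ←
  z(0, 4.333) = 21.67
The maximum is at x_1 = 1, x_2 = 4.

(1, 4)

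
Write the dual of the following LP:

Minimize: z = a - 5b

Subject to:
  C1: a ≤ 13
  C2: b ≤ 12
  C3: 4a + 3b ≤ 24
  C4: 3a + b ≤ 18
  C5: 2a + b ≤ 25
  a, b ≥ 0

Primal min cᵀx s.t. Ax ≤ b, x ≥ 0  →  Dual max −bᵀy s.t. Aᵀy ≥ −c, y ≥ 0.

Maximize: z = -13y1 - 12y2 - 24y3 - 18y4 - 25y5

Subject to:
  y1 + 4y3 + 3y4 + 2y5 ≥ -1
  y2 + 3y3 + y4 + y5 ≥ 5
  y1, y2, y3, y4, y5 ≥ 0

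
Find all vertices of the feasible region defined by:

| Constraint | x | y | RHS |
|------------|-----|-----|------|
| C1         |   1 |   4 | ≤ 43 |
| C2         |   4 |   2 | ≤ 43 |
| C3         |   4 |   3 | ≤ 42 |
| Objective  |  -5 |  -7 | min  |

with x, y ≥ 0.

(0, 0), (10.5, 0), (3, 10), (0, 10.75)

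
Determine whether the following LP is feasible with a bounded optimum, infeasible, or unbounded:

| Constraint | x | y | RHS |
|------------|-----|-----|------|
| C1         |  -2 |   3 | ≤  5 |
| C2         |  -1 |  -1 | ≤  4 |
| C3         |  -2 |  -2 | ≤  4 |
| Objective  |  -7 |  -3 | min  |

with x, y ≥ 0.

Unbounded (objective can decrease without bound)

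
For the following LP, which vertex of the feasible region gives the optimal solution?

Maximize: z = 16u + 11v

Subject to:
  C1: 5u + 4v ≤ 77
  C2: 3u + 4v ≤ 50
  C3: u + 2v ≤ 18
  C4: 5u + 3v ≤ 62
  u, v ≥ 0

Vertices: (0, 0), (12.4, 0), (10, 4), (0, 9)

Evaluate the objective at each vertex of the feasible region:
  z(0, 0) = 0
  z(12.4, 0) = 198.4
  z(10, 4) = 204  ←
  z(0, 9) = 99
The maximum is at u = 10, v = 4.

(10, 4)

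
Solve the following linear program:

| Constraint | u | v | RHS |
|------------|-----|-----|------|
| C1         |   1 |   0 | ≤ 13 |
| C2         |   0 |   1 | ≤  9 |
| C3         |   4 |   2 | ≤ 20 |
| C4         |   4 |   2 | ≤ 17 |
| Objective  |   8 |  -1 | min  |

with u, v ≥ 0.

Evaluate the objective at each vertex of the feasible region:
  z(0, 0) = 0
  z(4.25, 0) = 34
  z(0, 8.5) = -8.5  ←
The minimum is at u = 0, v = 8.5.

u = 0, v = 8.5, z = -8.5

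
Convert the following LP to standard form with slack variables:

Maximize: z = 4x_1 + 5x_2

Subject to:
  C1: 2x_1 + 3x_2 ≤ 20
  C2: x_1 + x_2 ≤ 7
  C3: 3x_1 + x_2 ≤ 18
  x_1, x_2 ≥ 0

max z = 4x_1 + 5x_2

s.t.
  2x_1 + 3x_2 + s1 = 20
  x_1 + x_2 + s2 = 7
  3x_1 + x_2 + s3 = 18
  x_1, x_2, s1, s2, s3 ≥ 0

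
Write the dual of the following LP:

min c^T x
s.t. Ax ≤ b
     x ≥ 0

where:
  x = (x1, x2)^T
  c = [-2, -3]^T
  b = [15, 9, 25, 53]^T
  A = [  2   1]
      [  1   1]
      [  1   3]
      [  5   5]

Primal min cᵀx s.t. Ax ≤ b, x ≥ 0  →  Dual max −bᵀy s.t. Aᵀy ≥ −c, y ≥ 0.

Maximize: z = -15y1 - 9y2 - 25y3 - 53y4

Subject to:
  2y1 + y2 + y3 + 5y4 ≥ 2
  y1 + y2 + 3y3 + 5y4 ≥ 3
  y1, y2, y3, y4 ≥ 0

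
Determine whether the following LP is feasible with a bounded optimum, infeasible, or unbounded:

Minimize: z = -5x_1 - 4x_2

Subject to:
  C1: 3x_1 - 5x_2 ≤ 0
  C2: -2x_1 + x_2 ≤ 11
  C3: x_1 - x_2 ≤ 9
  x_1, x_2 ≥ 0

Unbounded (objective can decrease without bound)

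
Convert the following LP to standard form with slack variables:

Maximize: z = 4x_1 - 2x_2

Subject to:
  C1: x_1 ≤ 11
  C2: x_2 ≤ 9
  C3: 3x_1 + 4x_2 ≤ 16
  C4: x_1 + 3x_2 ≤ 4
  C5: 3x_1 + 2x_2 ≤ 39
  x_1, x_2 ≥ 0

max z = 4x_1 - 2x_2

s.t.
  x_1 + s1 = 11
  x_2 + s2 = 9
  3x_1 + 4x_2 + s3 = 16
  x_1 + 3x_2 + s4 = 4
  3x_1 + 2x_2 + s5 = 39
  x_1, x_2, s1, s2, s3, s4, s5 ≥ 0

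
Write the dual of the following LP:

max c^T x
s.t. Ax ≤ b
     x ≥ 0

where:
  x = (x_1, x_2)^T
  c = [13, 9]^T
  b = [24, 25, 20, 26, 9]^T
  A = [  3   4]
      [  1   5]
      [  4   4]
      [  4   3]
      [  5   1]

Primal max cᵀx s.t. Ax ≤ b, x ≥ 0  →  Dual min bᵀy s.t. Aᵀy ≥ c, y ≥ 0.

Minimize: z = 24y1 + 25y2 + 20y3 + 26y4 + 9y5

Subject to:
  3y1 + y2 + 4y3 + 4y4 + 5y5 ≥ 13
  4y1 + 5y2 + 4y3 + 3y4 + y5 ≥ 9
  y1, y2, y3, y4, y5 ≥ 0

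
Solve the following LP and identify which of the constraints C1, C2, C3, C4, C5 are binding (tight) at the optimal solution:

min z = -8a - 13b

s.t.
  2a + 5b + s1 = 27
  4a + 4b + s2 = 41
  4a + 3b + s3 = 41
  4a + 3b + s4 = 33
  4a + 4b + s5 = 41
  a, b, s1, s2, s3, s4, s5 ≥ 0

At a = 6, b = 3, compute slack b - a·x for each constraint:
  C1: 27 − 27 = 0  (binding)
  C2: 41 − 36 = 5  (slack)
  C3: 41 − 33 = 8  (slack)
  C4: 33 − 33 = 0  (binding)
  C5: 41 − 36 = 5  (slack)

Optimal: a = 6, b = 3
Binding: C1, C4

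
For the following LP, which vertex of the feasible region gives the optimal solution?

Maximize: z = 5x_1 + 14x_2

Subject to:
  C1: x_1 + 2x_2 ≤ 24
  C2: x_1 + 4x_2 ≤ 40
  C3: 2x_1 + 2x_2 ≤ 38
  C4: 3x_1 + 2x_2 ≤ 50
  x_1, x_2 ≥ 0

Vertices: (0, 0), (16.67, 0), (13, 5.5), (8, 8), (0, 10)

Evaluate the objective at each vertex of the feasible region:
  z(0, 0) = 0
  z(16.67, 0) = 83.33
  z(13, 5.5) = 142
  z(8, 8) = 152  ←
  z(0, 10) = 140
The maximum is at x_1 = 8, x_2 = 8.

(8, 8)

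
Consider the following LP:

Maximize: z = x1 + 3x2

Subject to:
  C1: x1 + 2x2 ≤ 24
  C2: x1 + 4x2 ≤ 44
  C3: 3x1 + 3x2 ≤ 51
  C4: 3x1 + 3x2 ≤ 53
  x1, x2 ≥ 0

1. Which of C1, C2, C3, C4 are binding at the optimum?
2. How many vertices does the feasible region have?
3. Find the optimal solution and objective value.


1. C1, C2
2. 5
3. x1 = 4, x2 = 10, z = 34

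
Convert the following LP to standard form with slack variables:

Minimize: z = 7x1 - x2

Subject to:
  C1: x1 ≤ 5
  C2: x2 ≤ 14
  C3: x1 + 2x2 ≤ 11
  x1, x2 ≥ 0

min z = 7x1 - x2

s.t.
  x1 + s1 = 5
  x2 + s2 = 14
  x1 + 2x2 + s3 = 11
  x1, x2, s1, s2, s3 ≥ 0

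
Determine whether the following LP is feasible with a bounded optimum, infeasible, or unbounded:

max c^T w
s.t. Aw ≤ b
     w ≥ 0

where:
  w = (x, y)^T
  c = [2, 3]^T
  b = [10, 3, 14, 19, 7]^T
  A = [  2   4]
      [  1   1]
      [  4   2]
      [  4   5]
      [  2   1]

Feasible with a bounded optimal solution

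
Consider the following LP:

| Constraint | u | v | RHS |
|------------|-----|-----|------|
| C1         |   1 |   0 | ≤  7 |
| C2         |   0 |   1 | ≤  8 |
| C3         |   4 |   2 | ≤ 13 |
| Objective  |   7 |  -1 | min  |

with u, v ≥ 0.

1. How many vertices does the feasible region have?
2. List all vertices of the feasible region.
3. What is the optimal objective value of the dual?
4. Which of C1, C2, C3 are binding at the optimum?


1. 3
2. (0, 0), (3.25, 0), (0, 6.5)
3. -6.5
4. C3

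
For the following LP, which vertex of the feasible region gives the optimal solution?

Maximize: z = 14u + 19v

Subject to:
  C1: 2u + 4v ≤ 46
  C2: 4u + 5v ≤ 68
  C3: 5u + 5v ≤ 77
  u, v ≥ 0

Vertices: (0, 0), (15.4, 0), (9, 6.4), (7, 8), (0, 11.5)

Evaluate the objective at each vertex of the feasible region:
  z(0, 0) = 0
  z(15.4, 0) = 215.6
  z(9, 6.4) = 247.6
  z(7, 8) = 250  ←
  z(0, 11.5) = 218.5
The maximum is at u = 7, v = 8.

(7, 8)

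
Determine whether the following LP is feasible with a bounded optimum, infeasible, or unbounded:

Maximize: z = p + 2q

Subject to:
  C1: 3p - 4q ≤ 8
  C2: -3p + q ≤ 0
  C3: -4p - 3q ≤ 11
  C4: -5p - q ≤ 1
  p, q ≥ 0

Unbounded (objective can increase without bound)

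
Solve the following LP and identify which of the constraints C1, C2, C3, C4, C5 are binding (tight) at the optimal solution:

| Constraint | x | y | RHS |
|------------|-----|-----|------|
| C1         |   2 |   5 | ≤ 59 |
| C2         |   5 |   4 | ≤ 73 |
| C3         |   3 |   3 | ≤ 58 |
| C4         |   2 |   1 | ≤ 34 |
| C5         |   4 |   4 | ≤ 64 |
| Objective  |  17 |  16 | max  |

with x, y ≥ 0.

At x = 9, y = 7, compute slack b - a·x for each constraint:
  C1: 59 − 53 = 6  (slack)
  C2: 73 − 73 = 0  (binding)
  C3: 58 − 48 = 10  (slack)
  C4: 34 − 25 = 9  (slack)
  C5: 64 − 64 = 0  (binding)

Optimal: x = 9, y = 7
Binding: C2, C5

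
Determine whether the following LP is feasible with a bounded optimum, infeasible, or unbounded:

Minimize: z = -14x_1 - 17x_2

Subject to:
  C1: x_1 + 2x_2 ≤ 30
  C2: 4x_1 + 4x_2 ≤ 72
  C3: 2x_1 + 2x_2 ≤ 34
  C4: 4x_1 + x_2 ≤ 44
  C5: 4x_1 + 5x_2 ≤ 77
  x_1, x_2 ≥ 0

Feasible with a bounded optimal solution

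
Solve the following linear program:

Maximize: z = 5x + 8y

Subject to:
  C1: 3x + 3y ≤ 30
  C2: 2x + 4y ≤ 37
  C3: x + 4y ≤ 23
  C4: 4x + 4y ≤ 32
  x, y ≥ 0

Evaluate the objective at each vertex of the feasible region:
  z(0, 0) = 0
  z(8, 0) = 40
  z(3, 5) = 55  ←
  z(0, 5.75) = 46
The maximum is at x = 3, y = 5.

x = 3, y = 5, z = 55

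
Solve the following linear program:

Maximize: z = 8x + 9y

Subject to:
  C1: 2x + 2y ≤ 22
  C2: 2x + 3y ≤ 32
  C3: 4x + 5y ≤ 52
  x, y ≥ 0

Evaluate the objective at each vertex of the feasible region:
  z(0, 0) = 0
  z(11, 0) = 88
  z(3, 8) = 96  ←
  z(0, 10.4) = 93.6
The maximum is at x = 3, y = 8.

x = 3, y = 8, z = 96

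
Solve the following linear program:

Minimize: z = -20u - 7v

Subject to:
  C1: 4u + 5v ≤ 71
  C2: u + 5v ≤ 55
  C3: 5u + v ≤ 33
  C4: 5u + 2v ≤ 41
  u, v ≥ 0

Evaluate the objective at each vertex of the feasible region:
  z(0, 0) = 0
  z(6.6, 0) = -132
  z(5, 8) = -156  ←
  z(4.13, 10.17) = -153.8
  z(0, 11) = -77
The minimum is at u = 5, v = 8.

u = 5, v = 8, z = -156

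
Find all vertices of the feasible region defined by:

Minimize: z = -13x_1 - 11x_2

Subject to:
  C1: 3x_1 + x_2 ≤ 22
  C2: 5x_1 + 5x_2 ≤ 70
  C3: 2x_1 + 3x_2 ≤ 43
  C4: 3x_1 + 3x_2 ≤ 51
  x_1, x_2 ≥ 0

(0, 0), (7.333, 0), (4, 10), (0, 14)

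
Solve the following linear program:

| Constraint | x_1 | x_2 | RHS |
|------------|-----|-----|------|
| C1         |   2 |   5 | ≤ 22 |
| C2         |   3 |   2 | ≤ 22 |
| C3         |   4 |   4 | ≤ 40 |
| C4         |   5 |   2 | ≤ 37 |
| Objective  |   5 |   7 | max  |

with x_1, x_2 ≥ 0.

Evaluate the objective at each vertex of the feasible region:
  z(0, 0) = 0
  z(7.333, 0) = 36.67
  z(6, 2) = 44  ←
  z(0, 4.4) = 30.8
The maximum is at x_1 = 6, x_2 = 2.

x_1 = 6, x_2 = 2, z = 44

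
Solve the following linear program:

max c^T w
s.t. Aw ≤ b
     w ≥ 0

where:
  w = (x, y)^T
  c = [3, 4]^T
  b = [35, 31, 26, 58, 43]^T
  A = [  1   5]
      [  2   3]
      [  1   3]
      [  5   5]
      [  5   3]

Evaluate the objective at each vertex of the feasible region:
  z(0, 0) = 0
  z(8.6, 0) = 25.8
  z(5, 6) = 39  ←
  z(0, 7) = 28
The maximum is at x = 5, y = 6.

x = 5, y = 6, z = 39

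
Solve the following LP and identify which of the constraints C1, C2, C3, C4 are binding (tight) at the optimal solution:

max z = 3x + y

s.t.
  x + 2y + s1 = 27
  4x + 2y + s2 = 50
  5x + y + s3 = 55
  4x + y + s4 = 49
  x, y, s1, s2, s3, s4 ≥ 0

At x = 10, y = 5, compute slack b - a·x for each constraint:
  C1: 27 − 20 = 7  (slack)
  C2: 50 − 50 = 0  (binding)
  C3: 55 − 55 = 0  (binding)
  C4: 49 − 45 = 4  (slack)

Optimal: x = 10, y = 5
Binding: C2, C3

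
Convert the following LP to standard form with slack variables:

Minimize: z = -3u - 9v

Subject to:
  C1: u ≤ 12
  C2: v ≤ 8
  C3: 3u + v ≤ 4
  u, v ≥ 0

min z = -3u - 9v

s.t.
  u + s1 = 12
  v + s2 = 8
  3u + v + s3 = 4
  u, v, s1, s2, s3 ≥ 0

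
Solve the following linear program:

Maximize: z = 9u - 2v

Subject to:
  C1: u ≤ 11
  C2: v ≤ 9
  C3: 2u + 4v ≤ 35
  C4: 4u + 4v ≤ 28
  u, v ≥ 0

Evaluate the objective at each vertex of the feasible region:
  z(0, 0) = 0
  z(7, 0) = 63  ←
  z(0, 7) = -14
The maximum is at u = 7, v = 0.

u = 7, v = 0, z = 63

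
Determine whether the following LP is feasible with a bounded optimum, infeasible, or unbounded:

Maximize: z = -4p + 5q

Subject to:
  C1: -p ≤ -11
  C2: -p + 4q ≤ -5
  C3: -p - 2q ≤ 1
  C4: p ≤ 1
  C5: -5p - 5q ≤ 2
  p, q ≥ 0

Infeasible (no feasible solution exists)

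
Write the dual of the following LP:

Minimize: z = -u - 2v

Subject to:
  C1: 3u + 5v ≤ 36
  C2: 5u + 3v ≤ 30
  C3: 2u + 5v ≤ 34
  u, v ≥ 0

Primal min cᵀx s.t. Ax ≤ b, x ≥ 0  →  Dual max −bᵀy s.t. Aᵀy ≥ −c, y ≥ 0.

Maximize: z = -36y1 - 30y2 - 34y3

Subject to:
  3y1 + 5y2 + 2y3 ≥ 1
  5y1 + 3y2 + 5y3 ≥ 2
  y1, y2, y3 ≥ 0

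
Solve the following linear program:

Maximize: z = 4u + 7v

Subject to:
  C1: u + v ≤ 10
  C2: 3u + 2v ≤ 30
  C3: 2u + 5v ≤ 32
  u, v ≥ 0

Evaluate the objective at each vertex of the feasible region:
  z(0, 0) = 0
  z(10, 0) = 40
  z(6, 4) = 52  ←
  z(0, 6.4) = 44.8
The maximum is at u = 6, v = 4.

u = 6, v = 4, z = 52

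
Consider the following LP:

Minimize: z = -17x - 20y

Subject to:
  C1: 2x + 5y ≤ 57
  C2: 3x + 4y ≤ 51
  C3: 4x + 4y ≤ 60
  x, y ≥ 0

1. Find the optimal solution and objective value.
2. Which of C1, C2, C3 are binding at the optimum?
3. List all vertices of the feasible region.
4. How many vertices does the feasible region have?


1. x = 9, y = 6, z = -273
2. C2, C3
3. (0, 0), (15, 0), (9, 6), (3.857, 9.857), (0, 11.4)
4. 5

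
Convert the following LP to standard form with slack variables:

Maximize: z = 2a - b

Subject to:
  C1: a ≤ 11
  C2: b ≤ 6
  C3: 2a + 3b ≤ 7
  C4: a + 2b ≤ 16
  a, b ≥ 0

max z = 2a - b

s.t.
  a + s1 = 11
  b + s2 = 6
  2a + 3b + s3 = 7
  a + 2b + s4 = 16
  a, b, s1, s2, s3, s4 ≥ 0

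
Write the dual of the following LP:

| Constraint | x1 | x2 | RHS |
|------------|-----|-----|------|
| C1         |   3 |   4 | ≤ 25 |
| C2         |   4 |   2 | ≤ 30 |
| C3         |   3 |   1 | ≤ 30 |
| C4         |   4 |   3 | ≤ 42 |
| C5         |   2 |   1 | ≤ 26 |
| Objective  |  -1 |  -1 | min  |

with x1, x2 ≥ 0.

Primal min cᵀx s.t. Ax ≤ b, x ≥ 0  →  Dual max −bᵀy s.t. Aᵀy ≥ −c, y ≥ 0.

Maximize: z = -25y1 - 30y2 - 30y3 - 42y4 - 26y5

Subject to:
  3y1 + 4y2 + 3y3 + 4y4 + 2y5 ≥ 1
  4y1 + 2y2 + y3 + 3y4 + y5 ≥ 1
  y1, y2, y3, y4, y5 ≥ 0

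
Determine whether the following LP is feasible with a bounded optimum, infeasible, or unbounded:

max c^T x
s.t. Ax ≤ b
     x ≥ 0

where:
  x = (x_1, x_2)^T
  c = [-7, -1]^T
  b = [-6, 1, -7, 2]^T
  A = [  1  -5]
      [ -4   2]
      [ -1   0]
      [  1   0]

Infeasible (no feasible solution exists)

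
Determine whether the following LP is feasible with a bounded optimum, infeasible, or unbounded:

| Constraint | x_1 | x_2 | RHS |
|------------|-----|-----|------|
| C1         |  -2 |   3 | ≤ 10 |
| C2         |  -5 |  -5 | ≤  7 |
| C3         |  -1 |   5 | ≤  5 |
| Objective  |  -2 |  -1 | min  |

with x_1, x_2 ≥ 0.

Unbounded (objective can decrease without bound)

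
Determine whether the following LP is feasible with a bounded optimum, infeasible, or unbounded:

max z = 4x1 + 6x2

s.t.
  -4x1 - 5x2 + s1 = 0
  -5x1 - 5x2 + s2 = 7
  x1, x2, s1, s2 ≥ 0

Unbounded (objective can increase without bound)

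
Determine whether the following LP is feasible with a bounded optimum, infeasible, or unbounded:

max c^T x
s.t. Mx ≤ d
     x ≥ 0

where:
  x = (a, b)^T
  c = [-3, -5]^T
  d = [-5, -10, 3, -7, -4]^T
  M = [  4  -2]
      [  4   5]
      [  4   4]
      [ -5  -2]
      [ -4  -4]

Infeasible (no feasible solution exists)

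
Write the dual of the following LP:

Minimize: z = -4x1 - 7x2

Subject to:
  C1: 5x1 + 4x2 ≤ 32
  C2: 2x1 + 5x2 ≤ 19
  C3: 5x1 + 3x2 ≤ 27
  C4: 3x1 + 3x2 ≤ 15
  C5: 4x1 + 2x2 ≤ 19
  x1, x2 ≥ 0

Primal min cᵀx s.t. Ax ≤ b, x ≥ 0  →  Dual max −bᵀy s.t. Aᵀy ≥ −c, y ≥ 0.

Maximize: z = -32y1 - 19y2 - 27y3 - 15y4 - 19y5

Subject to:
  5y1 + 2y2 + 5y3 + 3y4 + 4y5 ≥ 4
  4y1 + 5y2 + 3y3 + 3y4 + 2y5 ≥ 7
  y1, y2, y3, y4, y5 ≥ 0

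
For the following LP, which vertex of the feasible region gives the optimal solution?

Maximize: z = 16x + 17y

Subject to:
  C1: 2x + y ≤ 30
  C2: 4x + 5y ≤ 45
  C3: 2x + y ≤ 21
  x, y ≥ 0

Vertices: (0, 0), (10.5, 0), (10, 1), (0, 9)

Evaluate the objective at each vertex of the feasible region:
  z(0, 0) = 0
  z(10.5, 0) = 168
  z(10, 1) = 177  ←
  z(0, 9) = 153
The maximum is at x = 10, y = 1.

(10, 1)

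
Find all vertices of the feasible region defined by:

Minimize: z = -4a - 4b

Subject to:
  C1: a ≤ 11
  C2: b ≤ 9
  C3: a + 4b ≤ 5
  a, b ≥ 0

(0, 0), (5, 0), (0, 1.25)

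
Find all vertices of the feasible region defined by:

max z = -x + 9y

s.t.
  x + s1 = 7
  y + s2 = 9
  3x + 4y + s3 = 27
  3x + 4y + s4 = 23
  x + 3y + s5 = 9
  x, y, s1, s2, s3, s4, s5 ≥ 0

(0, 0), (7, 0), (7, 0.5), (6.6, 0.8), (0, 3)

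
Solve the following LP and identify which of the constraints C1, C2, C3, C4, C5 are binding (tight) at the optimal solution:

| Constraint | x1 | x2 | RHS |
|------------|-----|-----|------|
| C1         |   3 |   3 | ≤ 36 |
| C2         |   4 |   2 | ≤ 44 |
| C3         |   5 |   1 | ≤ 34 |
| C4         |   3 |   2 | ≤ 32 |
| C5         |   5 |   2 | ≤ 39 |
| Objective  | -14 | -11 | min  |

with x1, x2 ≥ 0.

At x1 = 5, x2 = 7, compute slack b - a·x for each constraint:
  C1: 36 − 36 = 0  (binding)
  C2: 44 − 34 = 10  (slack)
  C3: 34 − 32 = 2  (slack)
  C4: 32 − 29 = 3  (slack)
  C5: 39 − 39 = 0  (binding)

Optimal: x1 = 5, x2 = 7
Binding: C1, C5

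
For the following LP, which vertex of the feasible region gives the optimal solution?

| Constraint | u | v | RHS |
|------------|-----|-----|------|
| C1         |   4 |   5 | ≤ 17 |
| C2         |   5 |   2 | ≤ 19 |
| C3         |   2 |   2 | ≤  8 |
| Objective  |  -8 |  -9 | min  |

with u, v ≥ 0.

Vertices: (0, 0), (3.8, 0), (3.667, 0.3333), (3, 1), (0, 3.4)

Evaluate the objective at each vertex of the feasible region:
  z(0, 0) = 0
  z(3.8, 0) = -30.4
  z(3.667, 0.3333) = -32.33
  z(3, 1) = -33  ←
  z(0, 3.4) = -30.6
The minimum is at u = 3, v = 1.

(3, 1)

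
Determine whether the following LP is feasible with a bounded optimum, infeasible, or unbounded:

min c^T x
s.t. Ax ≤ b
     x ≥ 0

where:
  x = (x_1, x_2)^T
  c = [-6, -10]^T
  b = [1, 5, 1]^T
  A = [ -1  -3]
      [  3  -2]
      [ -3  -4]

Unbounded (objective can decrease without bound)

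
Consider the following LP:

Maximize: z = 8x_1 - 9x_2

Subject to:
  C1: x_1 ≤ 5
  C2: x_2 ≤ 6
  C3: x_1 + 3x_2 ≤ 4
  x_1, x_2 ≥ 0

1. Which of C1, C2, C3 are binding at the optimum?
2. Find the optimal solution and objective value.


1. C3
2. x_1 = 4, x_2 = 0, z = 32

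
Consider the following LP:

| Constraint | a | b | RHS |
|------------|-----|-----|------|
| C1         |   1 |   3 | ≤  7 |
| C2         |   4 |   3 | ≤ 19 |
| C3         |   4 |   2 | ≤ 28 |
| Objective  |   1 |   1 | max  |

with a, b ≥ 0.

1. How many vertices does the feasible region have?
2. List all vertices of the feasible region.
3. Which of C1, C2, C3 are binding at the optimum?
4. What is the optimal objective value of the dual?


1. 4
2. (0, 0), (4.75, 0), (4, 1), (0, 2.333)
3. C1, C2
4. 5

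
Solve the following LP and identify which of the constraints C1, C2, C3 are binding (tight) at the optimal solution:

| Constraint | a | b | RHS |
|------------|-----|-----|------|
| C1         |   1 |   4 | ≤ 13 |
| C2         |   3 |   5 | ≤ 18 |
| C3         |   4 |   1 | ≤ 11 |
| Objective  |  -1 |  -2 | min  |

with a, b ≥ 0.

At a = 1, b = 3, compute slack b - a·x for each constraint:
  C1: 13 − 13 = 0  (binding)
  C2: 18 − 18 = 0  (binding)
  C3: 11 − 7 = 4  (slack)

Optimal: a = 1, b = 3
Binding: C1, C2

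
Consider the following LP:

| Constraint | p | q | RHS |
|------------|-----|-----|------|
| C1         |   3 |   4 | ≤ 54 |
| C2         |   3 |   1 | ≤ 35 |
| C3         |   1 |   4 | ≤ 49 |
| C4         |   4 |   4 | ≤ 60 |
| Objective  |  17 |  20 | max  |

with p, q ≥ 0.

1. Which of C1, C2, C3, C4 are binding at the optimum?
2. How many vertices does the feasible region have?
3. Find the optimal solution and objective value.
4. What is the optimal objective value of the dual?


1. C1, C4
2. 6
3. p = 6, q = 9, z = 282
4. 282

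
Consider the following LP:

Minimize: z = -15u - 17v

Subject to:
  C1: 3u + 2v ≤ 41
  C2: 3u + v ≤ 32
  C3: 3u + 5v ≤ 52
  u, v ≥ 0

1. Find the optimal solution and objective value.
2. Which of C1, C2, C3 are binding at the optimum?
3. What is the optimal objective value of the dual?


1. u = 9, v = 5, z = -220
2. C2, C3
3. -220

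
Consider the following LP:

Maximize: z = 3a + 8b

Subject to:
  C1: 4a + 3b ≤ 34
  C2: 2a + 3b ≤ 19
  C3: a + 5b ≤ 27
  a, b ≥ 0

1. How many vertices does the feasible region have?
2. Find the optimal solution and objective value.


1. 5
2. a = 2, b = 5, z = 46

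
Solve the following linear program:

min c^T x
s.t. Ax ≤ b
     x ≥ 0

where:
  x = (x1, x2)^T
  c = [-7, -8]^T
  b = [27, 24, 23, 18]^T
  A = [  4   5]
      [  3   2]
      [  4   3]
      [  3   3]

Evaluate the objective at each vertex of the feasible region:
  z(0, 0) = 0
  z(5.75, 0) = -40.25
  z(5, 1) = -43
  z(3, 3) = -45  ←
  z(0, 5.4) = -43.2
The minimum is at x1 = 3, x2 = 3.

x1 = 3, x2 = 3, z = -45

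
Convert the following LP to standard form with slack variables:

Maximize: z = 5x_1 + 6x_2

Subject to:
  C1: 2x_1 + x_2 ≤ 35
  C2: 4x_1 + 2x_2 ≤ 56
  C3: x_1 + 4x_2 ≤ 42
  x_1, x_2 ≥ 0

max z = 5x_1 + 6x_2

s.t.
  2x_1 + x_2 + s1 = 35
  4x_1 + 2x_2 + s2 = 56
  x_1 + 4x_2 + s3 = 42
  x_1, x_2, s1, s2, s3 ≥ 0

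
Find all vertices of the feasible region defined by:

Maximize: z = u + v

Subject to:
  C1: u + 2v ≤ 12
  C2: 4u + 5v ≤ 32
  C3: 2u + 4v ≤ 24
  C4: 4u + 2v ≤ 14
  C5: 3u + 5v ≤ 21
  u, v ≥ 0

(0, 0), (3.5, 0), (2, 3), (0, 4.2)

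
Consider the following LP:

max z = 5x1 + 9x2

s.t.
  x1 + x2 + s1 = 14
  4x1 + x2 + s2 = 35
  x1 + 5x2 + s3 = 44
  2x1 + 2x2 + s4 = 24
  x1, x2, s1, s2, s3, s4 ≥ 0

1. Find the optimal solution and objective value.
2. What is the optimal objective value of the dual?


1. x1 = 4, x2 = 8, z = 92
2. 92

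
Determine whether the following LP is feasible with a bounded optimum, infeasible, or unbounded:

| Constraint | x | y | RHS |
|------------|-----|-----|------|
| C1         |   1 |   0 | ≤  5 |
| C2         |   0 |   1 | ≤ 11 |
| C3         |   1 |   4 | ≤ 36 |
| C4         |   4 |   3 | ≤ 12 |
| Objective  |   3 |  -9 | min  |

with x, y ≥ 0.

Feasible with a bounded optimal solution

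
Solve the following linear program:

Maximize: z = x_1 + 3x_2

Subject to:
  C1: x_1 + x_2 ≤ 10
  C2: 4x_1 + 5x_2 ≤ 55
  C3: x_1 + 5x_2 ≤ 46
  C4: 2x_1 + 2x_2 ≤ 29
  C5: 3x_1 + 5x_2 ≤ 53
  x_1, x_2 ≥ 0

Evaluate the objective at each vertex of the feasible region:
  z(0, 0) = 0
  z(10, 0) = 10
  z(1, 9) = 28  ←
  z(0, 9.2) = 27.6
The maximum is at x_1 = 1, x_2 = 9.

x_1 = 1, x_2 = 9, z = 28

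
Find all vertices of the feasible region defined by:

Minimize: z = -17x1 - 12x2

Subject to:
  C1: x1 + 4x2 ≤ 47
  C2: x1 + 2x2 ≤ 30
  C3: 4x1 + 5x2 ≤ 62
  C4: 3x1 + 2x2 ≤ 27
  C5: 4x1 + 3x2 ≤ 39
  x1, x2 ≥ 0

(0, 0), (9, 0), (3, 9), (1.154, 11.46), (0, 11.75)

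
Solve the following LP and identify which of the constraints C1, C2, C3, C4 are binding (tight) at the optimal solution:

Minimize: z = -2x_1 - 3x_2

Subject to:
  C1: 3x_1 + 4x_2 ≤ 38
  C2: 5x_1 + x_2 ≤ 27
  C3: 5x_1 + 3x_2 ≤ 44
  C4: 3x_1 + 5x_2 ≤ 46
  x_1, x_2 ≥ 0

At x_1 = 2, x_2 = 8, compute slack b - a·x for each constraint:
  C1: 38 − 38 = 0  (binding)
  C2: 27 − 18 = 9  (slack)
  C3: 44 − 34 = 10  (slack)
  C4: 46 − 46 = 0  (binding)

Optimal: x_1 = 2, x_2 = 8
Binding: C1, C4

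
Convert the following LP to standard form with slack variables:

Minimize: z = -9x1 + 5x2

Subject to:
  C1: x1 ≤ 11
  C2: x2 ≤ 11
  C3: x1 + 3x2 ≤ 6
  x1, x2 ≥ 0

min z = -9x1 + 5x2

s.t.
  x1 + s1 = 11
  x2 + s2 = 11
  x1 + 3x2 + s3 = 6
  x1, x2, s1, s2, s3 ≥ 0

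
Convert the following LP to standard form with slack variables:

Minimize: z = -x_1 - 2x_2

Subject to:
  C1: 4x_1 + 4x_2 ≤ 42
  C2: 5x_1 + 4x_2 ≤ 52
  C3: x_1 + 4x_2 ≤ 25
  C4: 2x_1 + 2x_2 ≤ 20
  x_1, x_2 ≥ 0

min z = -x_1 - 2x_2

s.t.
  4x_1 + 4x_2 + s1 = 42
  5x_1 + 4x_2 + s2 = 52
  x_1 + 4x_2 + s3 = 25
  2x_1 + 2x_2 + s4 = 20
  x_1, x_2, s1, s2, s3, s4 ≥ 0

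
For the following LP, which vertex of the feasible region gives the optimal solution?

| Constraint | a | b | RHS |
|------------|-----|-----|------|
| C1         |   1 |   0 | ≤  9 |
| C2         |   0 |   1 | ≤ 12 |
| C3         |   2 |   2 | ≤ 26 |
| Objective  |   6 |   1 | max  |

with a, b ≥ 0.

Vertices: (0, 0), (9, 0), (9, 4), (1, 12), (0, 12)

Evaluate the objective at each vertex of the feasible region:
  z(0, 0) = 0
  z(9, 0) = 54
  z(9, 4) = 58  ←
  z(1, 12) = 18
  z(0, 12) = 12
The maximum is at a = 9, b = 4.

(9, 4)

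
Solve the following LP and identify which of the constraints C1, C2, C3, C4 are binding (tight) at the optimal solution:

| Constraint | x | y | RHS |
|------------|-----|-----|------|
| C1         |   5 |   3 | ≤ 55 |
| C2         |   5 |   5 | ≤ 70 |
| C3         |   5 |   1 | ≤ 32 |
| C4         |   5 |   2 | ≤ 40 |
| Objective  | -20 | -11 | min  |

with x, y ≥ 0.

At x = 4, y = 10, compute slack b - a·x for each constraint:
  C1: 55 − 50 = 5  (slack)
  C2: 70 − 70 = 0  (binding)
  C3: 32 − 30 = 2  (slack)
  C4: 40 − 40 = 0  (binding)

Optimal: x = 4, y = 10
Binding: C2, C4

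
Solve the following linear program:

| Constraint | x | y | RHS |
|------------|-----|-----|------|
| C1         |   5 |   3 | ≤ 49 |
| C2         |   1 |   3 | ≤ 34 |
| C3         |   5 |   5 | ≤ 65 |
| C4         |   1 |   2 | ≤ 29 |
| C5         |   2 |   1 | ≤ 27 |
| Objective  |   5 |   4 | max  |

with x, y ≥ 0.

Evaluate the objective at each vertex of the feasible region:
  z(0, 0) = 0
  z(9.8, 0) = 49
  z(5, 8) = 57  ←
  z(2.5, 10.5) = 54.5
  z(0, 11.33) = 45.33
The maximum is at x = 5, y = 8.

x = 5, y = 8, z = 57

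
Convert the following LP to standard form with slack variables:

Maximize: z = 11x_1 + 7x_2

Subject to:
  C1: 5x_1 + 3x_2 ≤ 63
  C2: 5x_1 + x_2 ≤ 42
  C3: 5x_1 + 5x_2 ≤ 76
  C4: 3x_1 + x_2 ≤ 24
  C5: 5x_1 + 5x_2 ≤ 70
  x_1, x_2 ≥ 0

max z = 11x_1 + 7x_2

s.t.
  5x_1 + 3x_2 + s1 = 63
  5x_1 + x_2 + s2 = 42
  5x_1 + 5x_2 + s3 = 76
  3x_1 + x_2 + s4 = 24
  5x_1 + 5x_2 + s5 = 70
  x_1, x_2, s1, s2, s3, s4, s5 ≥ 0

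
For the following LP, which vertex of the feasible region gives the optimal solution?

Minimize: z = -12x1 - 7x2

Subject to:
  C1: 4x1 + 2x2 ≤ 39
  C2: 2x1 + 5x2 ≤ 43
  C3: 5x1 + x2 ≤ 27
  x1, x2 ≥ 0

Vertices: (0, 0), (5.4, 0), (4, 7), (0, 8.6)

Evaluate the objective at each vertex of the feasible region:
  z(0, 0) = 0
  z(5.4, 0) = -64.8
  z(4, 7) = -97  ←
  z(0, 8.6) = -60.2
The minimum is at x1 = 4, x2 = 7.

(4, 7)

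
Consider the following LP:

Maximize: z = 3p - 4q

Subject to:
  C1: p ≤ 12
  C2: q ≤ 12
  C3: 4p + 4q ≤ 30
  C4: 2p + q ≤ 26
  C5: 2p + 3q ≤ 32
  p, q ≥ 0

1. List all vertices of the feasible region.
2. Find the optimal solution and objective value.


1. (0, 0), (7.5, 0), (0, 7.5)
2. p = 7.5, q = 0, z = 22.5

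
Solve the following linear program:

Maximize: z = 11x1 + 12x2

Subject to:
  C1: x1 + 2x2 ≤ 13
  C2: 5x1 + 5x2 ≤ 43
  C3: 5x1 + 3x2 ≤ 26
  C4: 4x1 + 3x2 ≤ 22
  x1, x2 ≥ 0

Evaluate the objective at each vertex of the feasible region:
  z(0, 0) = 0
  z(5.2, 0) = 57.2
  z(4, 2) = 68
  z(1, 6) = 83  ←
  z(0, 6.5) = 78
The maximum is at x1 = 1, x2 = 6.

x1 = 1, x2 = 6, z = 83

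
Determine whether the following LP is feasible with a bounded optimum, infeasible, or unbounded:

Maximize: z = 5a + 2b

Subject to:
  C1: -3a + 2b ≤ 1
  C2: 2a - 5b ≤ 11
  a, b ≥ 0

Unbounded (objective can increase without bound)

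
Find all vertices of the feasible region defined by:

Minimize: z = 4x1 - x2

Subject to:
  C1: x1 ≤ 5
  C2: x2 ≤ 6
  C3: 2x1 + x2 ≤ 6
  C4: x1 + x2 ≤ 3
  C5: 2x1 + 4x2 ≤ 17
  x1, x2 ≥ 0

(0, 0), (3, 0), (0, 3)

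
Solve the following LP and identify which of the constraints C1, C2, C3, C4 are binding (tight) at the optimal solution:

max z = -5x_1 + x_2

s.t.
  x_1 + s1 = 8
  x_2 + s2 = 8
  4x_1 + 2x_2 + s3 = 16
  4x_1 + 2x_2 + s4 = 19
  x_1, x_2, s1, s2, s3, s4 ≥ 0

At x_1 = 0, x_2 = 8, compute slack b - a·x for each constraint:
  C1: 8 − 0 = 8  (slack)
  C2: 8 − 8 = 0  (binding)
  C3: 16 − 16 = 0  (binding)
  C4: 19 − 16 = 3  (slack)

Optimal: x_1 = 0, x_2 = 8
Binding: C2, C3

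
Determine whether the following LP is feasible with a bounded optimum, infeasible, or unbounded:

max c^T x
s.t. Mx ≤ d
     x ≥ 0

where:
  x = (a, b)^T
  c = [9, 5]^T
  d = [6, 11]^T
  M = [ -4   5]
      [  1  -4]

Unbounded (objective can increase without bound)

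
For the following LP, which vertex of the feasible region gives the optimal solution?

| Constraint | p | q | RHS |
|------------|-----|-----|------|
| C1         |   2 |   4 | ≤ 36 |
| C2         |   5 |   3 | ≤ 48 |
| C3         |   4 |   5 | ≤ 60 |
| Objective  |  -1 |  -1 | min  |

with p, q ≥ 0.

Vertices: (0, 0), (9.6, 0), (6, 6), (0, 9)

Evaluate the objective at each vertex of the feasible region:
  z(0, 0) = 0
  z(9.6, 0) = -9.6
  z(6, 6) = -12  ←
  z(0, 9) = -9
The minimum is at p = 6, q = 6.

(6, 6)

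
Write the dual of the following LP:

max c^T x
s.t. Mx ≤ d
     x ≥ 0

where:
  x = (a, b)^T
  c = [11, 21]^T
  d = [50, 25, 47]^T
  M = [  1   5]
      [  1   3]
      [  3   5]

Primal max cᵀx s.t. Ax ≤ b, x ≥ 0  →  Dual min bᵀy s.t. Aᵀy ≥ c, y ≥ 0.

Minimize: z = 50y1 + 25y2 + 47y3

Subject to:
  y1 + y2 + 3y3 ≥ 11
  5y1 + 3y2 + 5y3 ≥ 21
  y1, y2, y3 ≥ 0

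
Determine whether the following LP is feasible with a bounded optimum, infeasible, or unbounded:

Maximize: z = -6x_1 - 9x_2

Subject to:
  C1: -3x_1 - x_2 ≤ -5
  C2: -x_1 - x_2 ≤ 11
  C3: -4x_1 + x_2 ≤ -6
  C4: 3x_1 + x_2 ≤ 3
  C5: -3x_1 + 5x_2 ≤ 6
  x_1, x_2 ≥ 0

Infeasible (no feasible solution exists)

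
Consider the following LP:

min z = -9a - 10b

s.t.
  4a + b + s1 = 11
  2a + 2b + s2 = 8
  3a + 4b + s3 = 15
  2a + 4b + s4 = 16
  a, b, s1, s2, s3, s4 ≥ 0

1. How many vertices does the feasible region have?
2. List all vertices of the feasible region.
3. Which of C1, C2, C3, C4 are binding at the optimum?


1. 5
2. (0, 0), (2.75, 0), (2.333, 1.667), (1, 3), (0, 3.75)
3. C2, C3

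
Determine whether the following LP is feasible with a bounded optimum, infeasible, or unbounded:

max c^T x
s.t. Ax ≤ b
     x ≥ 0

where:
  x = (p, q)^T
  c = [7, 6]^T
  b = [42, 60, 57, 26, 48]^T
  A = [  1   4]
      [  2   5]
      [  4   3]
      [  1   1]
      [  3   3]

Feasible with a bounded optimal solution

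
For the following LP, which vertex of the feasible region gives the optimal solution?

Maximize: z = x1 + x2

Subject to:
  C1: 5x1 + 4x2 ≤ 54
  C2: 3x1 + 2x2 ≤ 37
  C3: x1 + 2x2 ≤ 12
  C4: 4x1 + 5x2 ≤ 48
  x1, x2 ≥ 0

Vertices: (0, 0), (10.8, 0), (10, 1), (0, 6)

Evaluate the objective at each vertex of the feasible region:
  z(0, 0) = 0
  z(10.8, 0) = 10.8
  z(10, 1) = 11  ←
  z(0, 6) = 6
The maximum is at x1 = 10, x2 = 1.

(10, 1)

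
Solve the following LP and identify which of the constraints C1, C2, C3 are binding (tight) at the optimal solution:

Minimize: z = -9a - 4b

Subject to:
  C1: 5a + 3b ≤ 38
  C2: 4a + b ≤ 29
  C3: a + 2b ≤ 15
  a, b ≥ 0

At a = 7, b = 1, compute slack b - a·x for each constraint:
  C1: 38 − 38 = 0  (binding)
  C2: 29 − 29 = 0  (binding)
  C3: 15 − 9 = 6  (slack)

Optimal: a = 7, b = 1
Binding: C1, C2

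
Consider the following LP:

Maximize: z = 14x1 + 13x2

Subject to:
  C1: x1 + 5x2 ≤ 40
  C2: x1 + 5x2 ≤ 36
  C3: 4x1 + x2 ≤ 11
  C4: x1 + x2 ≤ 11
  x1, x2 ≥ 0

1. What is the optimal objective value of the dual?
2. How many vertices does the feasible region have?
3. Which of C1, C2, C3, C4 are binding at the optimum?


1. 105
2. 4
3. C2, C3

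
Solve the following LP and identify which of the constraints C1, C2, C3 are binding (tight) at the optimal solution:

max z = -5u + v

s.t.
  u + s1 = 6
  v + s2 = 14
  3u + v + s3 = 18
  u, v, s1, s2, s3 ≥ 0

At u = 0, v = 14, compute slack b - a·x for each constraint:
  C1: 6 − 0 = 6  (slack)
  C2: 14 − 14 = 0  (binding)
  C3: 18 − 14 = 4  (slack)

Optimal: u = 0, v = 14
Binding: C2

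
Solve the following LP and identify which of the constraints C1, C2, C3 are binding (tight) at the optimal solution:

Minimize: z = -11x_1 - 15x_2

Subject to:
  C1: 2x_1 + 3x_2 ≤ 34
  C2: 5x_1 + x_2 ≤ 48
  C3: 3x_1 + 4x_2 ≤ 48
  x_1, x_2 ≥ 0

At x_1 = 8, x_2 = 6, compute slack b - a·x for each constraint:
  C1: 34 − 34 = 0  (binding)
  C2: 48 − 46 = 2  (slack)
  C3: 48 − 48 = 0  (binding)

Optimal: x_1 = 8, x_2 = 6
Binding: C1, C3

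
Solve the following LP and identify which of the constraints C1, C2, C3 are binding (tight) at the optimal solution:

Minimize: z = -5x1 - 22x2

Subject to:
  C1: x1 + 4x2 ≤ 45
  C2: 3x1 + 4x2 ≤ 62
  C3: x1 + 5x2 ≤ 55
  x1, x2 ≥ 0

At x1 = 5, x2 = 10, compute slack b - a·x for each constraint:
  C1: 45 − 45 = 0  (binding)
  C2: 62 − 55 = 7  (slack)
  C3: 55 − 55 = 0  (binding)

Optimal: x1 = 5, x2 = 10
Binding: C1, C3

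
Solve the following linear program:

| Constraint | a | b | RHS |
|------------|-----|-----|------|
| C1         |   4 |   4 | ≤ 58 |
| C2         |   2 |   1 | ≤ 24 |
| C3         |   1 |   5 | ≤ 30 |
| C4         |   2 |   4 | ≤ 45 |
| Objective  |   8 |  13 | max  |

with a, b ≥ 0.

Evaluate the objective at each vertex of the feasible region:
  z(0, 0) = 0
  z(12, 0) = 96
  z(10, 4) = 132  ←
  z(0, 6) = 78
The maximum is at a = 10, b = 4.

a = 10, b = 4, z = 132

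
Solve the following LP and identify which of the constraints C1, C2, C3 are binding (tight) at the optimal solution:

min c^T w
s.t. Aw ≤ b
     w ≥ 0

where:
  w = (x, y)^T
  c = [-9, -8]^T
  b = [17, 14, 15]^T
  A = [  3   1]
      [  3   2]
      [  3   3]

At x = 4, y = 1, compute slack b - a·x for each constraint:
  C1: 17 − 13 = 4  (slack)
  C2: 14 − 14 = 0  (binding)
  C3: 15 − 15 = 0  (binding)

Optimal: x = 4, y = 1
Binding: C2, C3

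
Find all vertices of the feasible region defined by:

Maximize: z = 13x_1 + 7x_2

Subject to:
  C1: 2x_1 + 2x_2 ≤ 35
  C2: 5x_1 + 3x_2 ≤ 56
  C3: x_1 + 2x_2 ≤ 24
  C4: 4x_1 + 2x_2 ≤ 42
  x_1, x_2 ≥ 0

(0, 0), (10.5, 0), (7, 7), (5.714, 9.143), (0, 12)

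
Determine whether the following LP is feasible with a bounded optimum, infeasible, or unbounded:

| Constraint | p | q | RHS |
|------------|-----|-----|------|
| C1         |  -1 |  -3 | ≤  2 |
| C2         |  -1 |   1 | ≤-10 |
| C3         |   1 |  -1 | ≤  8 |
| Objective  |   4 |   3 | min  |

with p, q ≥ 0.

Infeasible (no feasible solution exists)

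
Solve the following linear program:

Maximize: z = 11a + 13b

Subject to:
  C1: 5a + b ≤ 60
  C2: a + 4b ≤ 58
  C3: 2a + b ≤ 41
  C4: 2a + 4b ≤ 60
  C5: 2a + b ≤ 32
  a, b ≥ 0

Evaluate the objective at each vertex of the feasible region:
  z(0, 0) = 0
  z(12, 0) = 132
  z(10, 10) = 240  ←
  z(2, 14) = 204
  z(0, 14.5) = 188.5
The maximum is at a = 10, b = 10.

a = 10, b = 10, z = 240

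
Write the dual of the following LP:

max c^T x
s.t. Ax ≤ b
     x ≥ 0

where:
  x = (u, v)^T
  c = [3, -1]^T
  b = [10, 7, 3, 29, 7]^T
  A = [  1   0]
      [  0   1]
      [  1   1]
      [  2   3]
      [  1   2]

Primal max cᵀx s.t. Ax ≤ b, x ≥ 0  →  Dual min bᵀy s.t. Aᵀy ≥ c, y ≥ 0.

Minimize: z = 10y1 + 7y2 + 3y3 + 29y4 + 7y5

Subject to:
  y1 + y3 + 2y4 + y5 ≥ 3
  y2 + y3 + 3y4 + 2y5 ≥ -1
  y1, y2, y3, y4, y5 ≥ 0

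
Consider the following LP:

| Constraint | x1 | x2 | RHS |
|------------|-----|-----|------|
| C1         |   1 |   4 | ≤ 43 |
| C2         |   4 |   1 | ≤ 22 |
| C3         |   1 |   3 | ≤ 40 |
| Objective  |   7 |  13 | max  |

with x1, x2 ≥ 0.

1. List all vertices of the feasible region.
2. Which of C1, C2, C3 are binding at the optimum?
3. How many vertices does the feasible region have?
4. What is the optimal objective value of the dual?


1. (0, 0), (5.5, 0), (3, 10), (0, 10.75)
2. C1, C2
3. 4
4. 151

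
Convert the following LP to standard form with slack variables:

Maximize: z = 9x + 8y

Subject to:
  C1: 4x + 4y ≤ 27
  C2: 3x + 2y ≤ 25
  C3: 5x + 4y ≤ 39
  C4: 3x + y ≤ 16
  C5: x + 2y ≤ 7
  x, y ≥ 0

max z = 9x + 8y

s.t.
  4x + 4y + s1 = 27
  3x + 2y + s2 = 25
  5x + 4y + s3 = 39
  3x + y + s4 = 16
  x + 2y + s5 = 7
  x, y, s1, s2, s3, s4, s5 ≥ 0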